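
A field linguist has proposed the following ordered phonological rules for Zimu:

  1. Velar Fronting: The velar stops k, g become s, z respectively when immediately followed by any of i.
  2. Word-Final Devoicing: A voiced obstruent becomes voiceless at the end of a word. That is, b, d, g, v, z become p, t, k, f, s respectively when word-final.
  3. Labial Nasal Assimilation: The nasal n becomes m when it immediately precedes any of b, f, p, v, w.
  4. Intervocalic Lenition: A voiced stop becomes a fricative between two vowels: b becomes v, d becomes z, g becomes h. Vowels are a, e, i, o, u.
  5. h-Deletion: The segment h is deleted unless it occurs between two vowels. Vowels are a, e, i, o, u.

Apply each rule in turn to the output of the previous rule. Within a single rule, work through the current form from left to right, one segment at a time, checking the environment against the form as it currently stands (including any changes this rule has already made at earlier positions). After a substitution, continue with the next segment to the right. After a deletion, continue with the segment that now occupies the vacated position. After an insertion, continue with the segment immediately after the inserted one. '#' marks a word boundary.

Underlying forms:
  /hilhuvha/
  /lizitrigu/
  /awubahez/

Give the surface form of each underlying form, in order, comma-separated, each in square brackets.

[iluva], [lizitrihu], [awuvahes]

/hilhuvha/:
  1 Velar Fronting: no change — [hilhuvha]
  2 Word-Final Devoicing: no change — [hilhuvha]
  3 Labial Nasal Assimilation: no change — [hilhuvha]
  4 Intervocalic Lenition: no change — [hilhuvha]
  5 h-Deletion: [hilhuvha] → [iluva]
/lizitrigu/:
  1 Velar Fronting: no change — [lizitrigu]
  2 Word-Final Devoicing: no change — [lizitrigu]
  3 Labial Nasal Assimilation: no change — [lizitrigu]
  4 Intervocalic Lenition: [lizitrigu] → [lizitrihu]
  5 h-Deletion: no change — [lizitrihu]
/awubahez/:
  1 Velar Fronting: no change — [awubahez]
  2 Word-Final Devoicing: [awubahez] → [awubahes]
  3 Labial Nasal Assimilation: no change — [awubahes]
  4 Intervocalic Lenition: [awubahes] → [awuvahes]
  5 h-Deletion: no change — [awuvahes]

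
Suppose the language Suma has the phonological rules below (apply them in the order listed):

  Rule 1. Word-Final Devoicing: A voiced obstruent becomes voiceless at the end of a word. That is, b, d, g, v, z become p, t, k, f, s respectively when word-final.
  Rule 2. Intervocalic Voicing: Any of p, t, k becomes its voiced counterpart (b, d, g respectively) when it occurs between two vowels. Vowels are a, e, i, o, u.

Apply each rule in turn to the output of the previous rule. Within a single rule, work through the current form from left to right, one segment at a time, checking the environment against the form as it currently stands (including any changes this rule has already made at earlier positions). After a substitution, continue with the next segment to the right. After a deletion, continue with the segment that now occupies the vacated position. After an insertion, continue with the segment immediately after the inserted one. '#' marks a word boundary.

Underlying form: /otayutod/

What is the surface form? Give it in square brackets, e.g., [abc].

Rule 1 Word-Final Devoicing: [otayutod] → [otayutot]
Rule 2 Intervocalic Voicing: [otayutot] → [odayudot]

[odayudot]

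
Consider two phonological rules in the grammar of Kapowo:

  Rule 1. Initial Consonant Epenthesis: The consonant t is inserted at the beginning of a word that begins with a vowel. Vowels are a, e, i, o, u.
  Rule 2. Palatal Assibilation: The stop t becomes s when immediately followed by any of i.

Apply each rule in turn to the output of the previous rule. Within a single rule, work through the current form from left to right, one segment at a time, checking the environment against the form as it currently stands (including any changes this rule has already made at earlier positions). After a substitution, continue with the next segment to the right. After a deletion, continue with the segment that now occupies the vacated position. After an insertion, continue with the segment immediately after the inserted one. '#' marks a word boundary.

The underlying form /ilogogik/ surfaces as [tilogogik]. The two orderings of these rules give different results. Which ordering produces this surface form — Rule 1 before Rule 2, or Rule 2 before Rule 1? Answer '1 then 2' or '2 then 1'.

2 then 1

Order 1 then 2:
  1 Initial Consonant Epenthesis: [ilogogik] → [tilogogik]
  2 Palatal Assibilation: [tilogogik] → [silogogik]
  result: [silogogik]
Order 2 then 1:
  2 Palatal Assibilation: no change — [ilogogik]
  1 Initial Consonant Epenthesis: [ilogogik] → [tilogogik]
  result: [tilogogik]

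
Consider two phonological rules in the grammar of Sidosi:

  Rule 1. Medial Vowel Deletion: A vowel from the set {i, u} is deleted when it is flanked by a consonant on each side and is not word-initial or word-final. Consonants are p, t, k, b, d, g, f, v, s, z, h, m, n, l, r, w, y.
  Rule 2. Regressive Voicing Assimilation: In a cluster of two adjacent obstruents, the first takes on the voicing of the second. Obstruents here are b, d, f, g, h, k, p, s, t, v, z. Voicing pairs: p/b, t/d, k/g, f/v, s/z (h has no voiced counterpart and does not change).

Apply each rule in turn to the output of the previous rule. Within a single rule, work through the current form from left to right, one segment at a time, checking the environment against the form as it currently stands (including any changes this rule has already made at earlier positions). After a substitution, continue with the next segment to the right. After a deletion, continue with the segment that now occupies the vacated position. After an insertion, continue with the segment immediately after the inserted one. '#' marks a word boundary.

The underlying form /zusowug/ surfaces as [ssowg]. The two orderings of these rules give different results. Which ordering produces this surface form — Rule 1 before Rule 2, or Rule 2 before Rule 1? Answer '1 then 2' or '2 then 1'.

Order 1 then 2:
  1 Medial Vowel Deletion: [zusowug] → [zsowg]
  2 Regressive Voicing Assimilation: [zsowg] → [ssowg]
  result: [ssowg]
Order 2 then 1:
  2 Regressive Voicing Assimilation: no change — [zusowug]
  1 Medial Vowel Deletion: [zusowug] → [zsowg]
  result: [zsowg]

1 then 2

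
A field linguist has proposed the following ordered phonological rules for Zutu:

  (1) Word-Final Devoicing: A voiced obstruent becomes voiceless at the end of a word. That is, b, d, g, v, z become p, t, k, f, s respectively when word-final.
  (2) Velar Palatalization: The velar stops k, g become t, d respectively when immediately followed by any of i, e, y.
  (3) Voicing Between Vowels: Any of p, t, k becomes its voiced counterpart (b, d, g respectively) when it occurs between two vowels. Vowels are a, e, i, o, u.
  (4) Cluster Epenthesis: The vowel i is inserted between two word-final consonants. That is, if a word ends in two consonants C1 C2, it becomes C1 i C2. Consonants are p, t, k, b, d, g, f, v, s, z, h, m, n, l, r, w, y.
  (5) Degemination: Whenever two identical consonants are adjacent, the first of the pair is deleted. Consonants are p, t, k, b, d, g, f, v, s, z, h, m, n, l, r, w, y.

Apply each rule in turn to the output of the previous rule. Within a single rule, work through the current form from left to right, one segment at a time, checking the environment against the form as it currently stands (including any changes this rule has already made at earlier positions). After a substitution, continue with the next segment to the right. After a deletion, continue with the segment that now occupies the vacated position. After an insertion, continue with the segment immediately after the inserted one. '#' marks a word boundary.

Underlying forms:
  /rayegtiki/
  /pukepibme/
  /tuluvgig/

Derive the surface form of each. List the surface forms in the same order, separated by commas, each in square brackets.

/rayegtiki/:
  (1) Word-Final Devoicing: no change — [rayegtiki]
  (2) Velar Palatalization: [rayegtiki] → [rayegtiti]
  (3) Voicing Between Vowels: [rayegtiti] → [rayegtidi]
  (4) Cluster Epenthesis: no change — [rayegtidi]
  (5) Degemination: no change — [rayegtidi]
/pukepibme/:
  (1) Word-Final Devoicing: no change — [pukepibme]
  (2) Velar Palatalization: [pukepibme] → [putepibme]
  (3) Voicing Between Vowels: [putepibme] → [pudebibme]
  (4) Cluster Epenthesis: no change — [pudebibme]
  (5) Degemination: no change — [pudebibme]
/tuluvgig/:
  (1) Word-Final Devoicing: [tuluvgig] → [tuluvgik]
  (2) Velar Palatalization: [tuluvgik] → [tuluvdik]
  (3) Voicing Between Vowels: no change — [tuluvdik]
  (4) Cluster Epenthesis: no change — [tuluvdik]
  (5) Degemination: no change — [tuluvdik]

[rayegtidi], [pudebibme], [tuluvdik]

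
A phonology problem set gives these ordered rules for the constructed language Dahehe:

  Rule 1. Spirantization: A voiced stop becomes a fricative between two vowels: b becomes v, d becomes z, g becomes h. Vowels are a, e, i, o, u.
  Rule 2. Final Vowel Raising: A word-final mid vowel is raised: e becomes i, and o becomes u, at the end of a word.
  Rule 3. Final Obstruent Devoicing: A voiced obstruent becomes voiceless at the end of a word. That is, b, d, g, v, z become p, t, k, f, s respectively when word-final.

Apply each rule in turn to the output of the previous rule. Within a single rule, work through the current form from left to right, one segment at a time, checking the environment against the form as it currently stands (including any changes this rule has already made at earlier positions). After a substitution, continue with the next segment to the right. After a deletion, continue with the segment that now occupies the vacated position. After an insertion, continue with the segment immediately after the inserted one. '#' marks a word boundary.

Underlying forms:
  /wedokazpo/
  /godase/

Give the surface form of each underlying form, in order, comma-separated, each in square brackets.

/wedokazpo/:
  Rule 1 Spirantization: [wedokazpo] → [wezokazpo]
  Rule 2 Final Vowel Raising: [wezokazpo] → [wezokazpu]
  Rule 3 Final Obstruent Devoicing: no change — [wezokazpu]
/godase/:
  Rule 1 Spirantization: [godase] → [gozase]
  Rule 2 Final Vowel Raising: [gozase] → [gozasi]
  Rule 3 Final Obstruent Devoicing: no change — [gozasi]

[wezokazpu], [gozasi]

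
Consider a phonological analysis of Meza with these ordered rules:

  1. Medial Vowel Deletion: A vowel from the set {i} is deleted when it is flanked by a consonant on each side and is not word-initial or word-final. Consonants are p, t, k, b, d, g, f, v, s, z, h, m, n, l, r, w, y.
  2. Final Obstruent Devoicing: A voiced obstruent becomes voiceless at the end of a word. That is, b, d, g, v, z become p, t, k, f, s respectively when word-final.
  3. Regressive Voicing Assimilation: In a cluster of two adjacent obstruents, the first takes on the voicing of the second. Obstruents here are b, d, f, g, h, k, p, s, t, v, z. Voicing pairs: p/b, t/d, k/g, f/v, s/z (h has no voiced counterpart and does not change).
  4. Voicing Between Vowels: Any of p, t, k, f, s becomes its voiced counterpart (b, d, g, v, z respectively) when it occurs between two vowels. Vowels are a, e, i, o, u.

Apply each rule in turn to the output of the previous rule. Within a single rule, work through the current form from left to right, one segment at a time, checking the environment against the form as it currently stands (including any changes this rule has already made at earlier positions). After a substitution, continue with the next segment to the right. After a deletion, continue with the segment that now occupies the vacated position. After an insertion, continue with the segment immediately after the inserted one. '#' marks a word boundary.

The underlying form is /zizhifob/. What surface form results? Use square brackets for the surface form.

[zshfop]

1 Medial Vowel Deletion: [zizhifob] → [zzhfob]
2 Final Obstruent Devoicing: [zzhfob] → [zzhfop]
3 Regressive Voicing Assimilation: [zzhfop] → [zshfop]
4 Voicing Between Vowels: no change — [zshfop]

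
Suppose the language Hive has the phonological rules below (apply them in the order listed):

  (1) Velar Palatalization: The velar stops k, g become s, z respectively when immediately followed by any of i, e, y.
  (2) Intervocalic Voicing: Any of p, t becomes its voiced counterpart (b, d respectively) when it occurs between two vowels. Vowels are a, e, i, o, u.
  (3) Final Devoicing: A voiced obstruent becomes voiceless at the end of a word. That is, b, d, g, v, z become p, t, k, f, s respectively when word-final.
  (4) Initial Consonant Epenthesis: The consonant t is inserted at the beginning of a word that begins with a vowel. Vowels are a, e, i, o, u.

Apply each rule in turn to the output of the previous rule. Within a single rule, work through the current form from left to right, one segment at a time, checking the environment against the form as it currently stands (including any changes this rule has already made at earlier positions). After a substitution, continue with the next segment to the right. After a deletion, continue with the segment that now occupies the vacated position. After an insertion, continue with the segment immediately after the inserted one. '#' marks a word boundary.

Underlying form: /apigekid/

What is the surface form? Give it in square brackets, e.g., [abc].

[tabizesit]

(1) Velar Palatalization: [apigekid] → [apizesid]
(2) Intervocalic Voicing: [apizesid] → [abizesid]
(3) Final Devoicing: [abizesid] → [abizesit]
(4) Initial Consonant Epenthesis: [abizesit] → [tabizesit]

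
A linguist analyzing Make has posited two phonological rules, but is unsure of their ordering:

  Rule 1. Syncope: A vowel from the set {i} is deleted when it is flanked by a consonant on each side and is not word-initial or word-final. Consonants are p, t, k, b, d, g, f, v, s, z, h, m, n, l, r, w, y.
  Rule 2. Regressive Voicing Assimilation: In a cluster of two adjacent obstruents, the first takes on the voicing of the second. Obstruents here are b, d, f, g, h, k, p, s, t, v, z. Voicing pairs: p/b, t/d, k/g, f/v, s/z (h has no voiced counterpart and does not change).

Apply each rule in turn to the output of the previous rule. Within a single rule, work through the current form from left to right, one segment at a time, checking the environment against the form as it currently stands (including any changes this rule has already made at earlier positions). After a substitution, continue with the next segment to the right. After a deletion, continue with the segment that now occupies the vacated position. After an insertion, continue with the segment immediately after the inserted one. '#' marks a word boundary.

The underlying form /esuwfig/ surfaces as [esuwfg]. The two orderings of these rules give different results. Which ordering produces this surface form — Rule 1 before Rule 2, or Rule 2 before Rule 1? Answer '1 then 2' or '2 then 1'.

Order 1 then 2:
  1 Syncope: [esuwfig] → [esuwfg]
  2 Regressive Voicing Assimilation: [esuwfg] → [esuwvg]
  result: [esuwvg]
Order 2 then 1:
  2 Regressive Voicing Assimilation: no change — [esuwfig]
  1 Syncope: [esuwfig] → [esuwfg]
  result: [esuwfg]

2 then 1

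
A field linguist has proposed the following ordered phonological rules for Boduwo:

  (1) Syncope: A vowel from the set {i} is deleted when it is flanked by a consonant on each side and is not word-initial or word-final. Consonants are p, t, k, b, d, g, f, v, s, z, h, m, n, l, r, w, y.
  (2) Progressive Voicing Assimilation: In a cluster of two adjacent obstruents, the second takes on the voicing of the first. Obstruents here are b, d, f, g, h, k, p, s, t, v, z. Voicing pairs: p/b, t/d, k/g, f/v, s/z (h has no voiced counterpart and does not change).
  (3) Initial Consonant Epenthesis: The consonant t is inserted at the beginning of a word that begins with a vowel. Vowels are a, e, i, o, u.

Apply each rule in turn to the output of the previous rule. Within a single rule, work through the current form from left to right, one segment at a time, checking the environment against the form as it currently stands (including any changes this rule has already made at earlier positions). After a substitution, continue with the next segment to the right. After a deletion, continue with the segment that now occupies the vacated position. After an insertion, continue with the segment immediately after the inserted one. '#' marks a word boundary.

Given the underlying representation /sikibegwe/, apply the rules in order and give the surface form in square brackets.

(1) Syncope: [sikibegwe] → [skbegwe]
(2) Progressive Voicing Assimilation: [skbegwe] → [skpegwe]
(3) Initial Consonant Epenthesis: no change — [skpegwe]

[skpegwe]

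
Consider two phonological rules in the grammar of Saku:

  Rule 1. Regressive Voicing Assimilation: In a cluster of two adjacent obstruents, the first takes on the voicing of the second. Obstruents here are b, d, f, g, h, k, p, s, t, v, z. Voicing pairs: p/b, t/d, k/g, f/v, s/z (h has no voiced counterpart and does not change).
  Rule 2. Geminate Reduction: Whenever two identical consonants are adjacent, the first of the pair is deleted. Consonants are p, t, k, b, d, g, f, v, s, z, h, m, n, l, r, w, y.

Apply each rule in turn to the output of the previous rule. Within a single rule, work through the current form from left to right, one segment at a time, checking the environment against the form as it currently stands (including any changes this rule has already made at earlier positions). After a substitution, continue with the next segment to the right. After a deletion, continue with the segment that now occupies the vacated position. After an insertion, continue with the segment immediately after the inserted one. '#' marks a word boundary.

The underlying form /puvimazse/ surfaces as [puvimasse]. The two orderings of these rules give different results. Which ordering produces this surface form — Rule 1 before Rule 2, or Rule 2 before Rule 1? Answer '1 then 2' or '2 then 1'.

2 then 1

Order 1 then 2:
  1 Regressive Voicing Assimilation: [puvimazse] → [puvimasse]
  2 Geminate Reduction: [puvimasse] → [puvimase]
  result: [puvimase]
Order 2 then 1:
  2 Geminate Reduction: no change — [puvimazse]
  1 Regressive Voicing Assimilation: [puvimazse] → [puvimasse]
  result: [puvimasse]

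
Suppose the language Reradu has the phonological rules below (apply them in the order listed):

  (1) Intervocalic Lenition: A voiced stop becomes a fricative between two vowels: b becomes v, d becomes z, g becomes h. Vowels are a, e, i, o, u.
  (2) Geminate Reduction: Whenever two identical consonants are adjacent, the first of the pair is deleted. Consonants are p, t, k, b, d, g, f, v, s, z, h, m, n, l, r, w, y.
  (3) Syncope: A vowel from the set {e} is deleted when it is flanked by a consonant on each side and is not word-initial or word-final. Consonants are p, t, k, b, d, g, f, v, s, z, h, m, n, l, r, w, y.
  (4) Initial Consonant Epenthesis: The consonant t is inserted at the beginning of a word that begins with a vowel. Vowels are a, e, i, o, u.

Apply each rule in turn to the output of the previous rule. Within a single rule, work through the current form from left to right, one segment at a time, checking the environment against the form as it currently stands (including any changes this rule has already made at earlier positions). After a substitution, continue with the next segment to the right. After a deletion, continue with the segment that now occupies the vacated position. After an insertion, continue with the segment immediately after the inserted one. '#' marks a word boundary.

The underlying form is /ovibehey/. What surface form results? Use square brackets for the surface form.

(1) Intervocalic Lenition: [ovibehey] → [ovivehey]
(2) Geminate Reduction: no change — [ovivehey]
(3) Syncope: [ovivehey] → [ovivhy]
(4) Initial Consonant Epenthesis: [ovivhy] → [tovivhy]

[tovivhy]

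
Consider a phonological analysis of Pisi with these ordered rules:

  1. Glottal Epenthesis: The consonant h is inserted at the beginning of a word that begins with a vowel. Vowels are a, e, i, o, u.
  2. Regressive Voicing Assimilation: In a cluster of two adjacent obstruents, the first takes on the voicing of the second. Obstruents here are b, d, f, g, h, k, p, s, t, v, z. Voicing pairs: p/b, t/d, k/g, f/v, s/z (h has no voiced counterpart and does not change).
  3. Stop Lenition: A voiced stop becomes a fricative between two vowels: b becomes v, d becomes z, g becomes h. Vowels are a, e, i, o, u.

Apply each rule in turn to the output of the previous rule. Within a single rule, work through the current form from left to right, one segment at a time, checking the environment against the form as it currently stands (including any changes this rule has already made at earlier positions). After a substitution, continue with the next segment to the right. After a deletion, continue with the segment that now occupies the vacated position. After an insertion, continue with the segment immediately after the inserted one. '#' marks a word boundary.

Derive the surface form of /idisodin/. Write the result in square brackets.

1 Glottal Epenthesis: [idisodin] → [hidisodin]
2 Regressive Voicing Assimilation: no change — [hidisodin]
3 Stop Lenition: [hidisodin] → [hizisozin]

[hizisozin]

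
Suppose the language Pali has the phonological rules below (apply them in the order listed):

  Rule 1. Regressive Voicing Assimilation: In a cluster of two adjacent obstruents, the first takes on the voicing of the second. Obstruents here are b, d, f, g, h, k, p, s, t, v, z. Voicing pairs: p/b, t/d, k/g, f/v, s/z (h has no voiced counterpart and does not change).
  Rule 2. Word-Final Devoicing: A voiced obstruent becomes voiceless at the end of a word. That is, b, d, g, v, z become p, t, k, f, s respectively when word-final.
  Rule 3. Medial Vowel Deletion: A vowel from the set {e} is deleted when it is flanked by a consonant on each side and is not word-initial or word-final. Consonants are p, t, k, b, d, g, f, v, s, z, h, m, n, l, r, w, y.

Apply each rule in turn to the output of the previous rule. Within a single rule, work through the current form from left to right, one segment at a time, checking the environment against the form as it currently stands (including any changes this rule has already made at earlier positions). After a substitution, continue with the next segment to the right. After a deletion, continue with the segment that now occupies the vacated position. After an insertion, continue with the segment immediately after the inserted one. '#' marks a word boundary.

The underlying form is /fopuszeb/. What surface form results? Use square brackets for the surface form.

Rule 1 Regressive Voicing Assimilation: [fopuszeb] → [fopuzzeb]
Rule 2 Word-Final Devoicing: [fopuzzeb] → [fopuzzep]
Rule 3 Medial Vowel Deletion: [fopuzzep] → [fopuzzp]

[fopuzzp]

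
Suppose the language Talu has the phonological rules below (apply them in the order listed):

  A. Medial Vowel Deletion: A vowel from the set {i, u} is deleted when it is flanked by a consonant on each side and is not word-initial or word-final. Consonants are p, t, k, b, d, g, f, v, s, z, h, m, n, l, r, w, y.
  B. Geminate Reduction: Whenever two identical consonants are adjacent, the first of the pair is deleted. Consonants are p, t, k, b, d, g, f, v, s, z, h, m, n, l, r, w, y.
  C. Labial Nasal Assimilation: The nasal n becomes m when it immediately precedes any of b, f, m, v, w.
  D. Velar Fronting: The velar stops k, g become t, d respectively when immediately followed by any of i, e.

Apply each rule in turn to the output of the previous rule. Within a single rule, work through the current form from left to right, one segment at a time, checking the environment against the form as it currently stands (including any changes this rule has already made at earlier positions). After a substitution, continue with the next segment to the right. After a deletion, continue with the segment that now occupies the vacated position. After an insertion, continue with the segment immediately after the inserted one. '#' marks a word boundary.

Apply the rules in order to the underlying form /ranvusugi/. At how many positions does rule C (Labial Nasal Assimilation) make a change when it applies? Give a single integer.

A Medial Vowel Deletion: [ranvusugi] → [ranvsgi]
B Geminate Reduction: no change — [ranvsgi]
C Labial Nasal Assimilation: [ranvsgi] → [ramvsgi]
D Velar Fronting: [ramvsgi] → [ramvsdi]
Rule C changed 1 position(s).

1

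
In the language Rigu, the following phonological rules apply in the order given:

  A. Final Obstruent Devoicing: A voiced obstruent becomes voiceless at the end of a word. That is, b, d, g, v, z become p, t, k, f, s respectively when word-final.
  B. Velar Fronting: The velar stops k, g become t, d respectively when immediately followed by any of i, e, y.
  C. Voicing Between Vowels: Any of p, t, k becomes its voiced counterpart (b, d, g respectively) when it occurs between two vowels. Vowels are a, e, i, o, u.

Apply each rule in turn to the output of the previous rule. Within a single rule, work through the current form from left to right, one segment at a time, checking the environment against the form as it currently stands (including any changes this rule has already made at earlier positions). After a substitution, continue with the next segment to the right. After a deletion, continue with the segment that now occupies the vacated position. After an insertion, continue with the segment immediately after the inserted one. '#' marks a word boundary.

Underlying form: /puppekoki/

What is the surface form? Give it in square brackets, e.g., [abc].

A Final Obstruent Devoicing: no change — [puppekoki]
B Velar Fronting: [puppekoki] → [puppekoti]
C Voicing Between Vowels: [puppekoti] → [puppegodi]

[puppegodi]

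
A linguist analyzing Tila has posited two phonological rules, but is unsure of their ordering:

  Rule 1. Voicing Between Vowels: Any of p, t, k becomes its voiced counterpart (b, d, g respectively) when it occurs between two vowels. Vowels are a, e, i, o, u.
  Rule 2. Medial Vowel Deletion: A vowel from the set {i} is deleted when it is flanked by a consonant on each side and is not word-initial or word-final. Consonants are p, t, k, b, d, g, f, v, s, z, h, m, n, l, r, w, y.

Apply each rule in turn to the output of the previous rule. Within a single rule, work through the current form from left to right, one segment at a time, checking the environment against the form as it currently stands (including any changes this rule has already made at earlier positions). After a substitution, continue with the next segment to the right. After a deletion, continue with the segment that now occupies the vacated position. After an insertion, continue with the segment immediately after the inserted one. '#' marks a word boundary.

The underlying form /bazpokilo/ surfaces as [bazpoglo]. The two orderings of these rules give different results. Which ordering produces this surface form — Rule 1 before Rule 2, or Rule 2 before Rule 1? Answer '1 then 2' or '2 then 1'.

Order 1 then 2:
  1 Voicing Between Vowels: [bazpokilo] → [bazpogilo]
  2 Medial Vowel Deletion: [bazpogilo] → [bazpoglo]
  result: [bazpoglo]
Order 2 then 1:
  2 Medial Vowel Deletion: [bazpokilo] → [bazpoklo]
  1 Voicing Between Vowels: no change — [bazpoklo]
  result: [bazpoklo]

1 then 2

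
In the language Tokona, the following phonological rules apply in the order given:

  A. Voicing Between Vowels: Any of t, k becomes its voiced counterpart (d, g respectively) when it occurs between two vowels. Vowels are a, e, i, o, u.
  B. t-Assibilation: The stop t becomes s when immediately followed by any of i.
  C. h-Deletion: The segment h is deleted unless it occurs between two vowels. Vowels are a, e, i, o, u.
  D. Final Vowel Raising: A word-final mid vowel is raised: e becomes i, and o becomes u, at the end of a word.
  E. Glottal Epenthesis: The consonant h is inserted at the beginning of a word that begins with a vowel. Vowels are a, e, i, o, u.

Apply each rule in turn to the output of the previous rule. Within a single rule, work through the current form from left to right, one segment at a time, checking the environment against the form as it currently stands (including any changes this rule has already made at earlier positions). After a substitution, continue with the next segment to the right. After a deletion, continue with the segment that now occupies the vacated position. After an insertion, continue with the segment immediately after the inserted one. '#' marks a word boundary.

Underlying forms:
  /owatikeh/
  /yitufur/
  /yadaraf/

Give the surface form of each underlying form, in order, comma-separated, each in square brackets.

/owatikeh/:
  A Voicing Between Vowels: [owatikeh] → [owadigeh]
  B t-Assibilation: no change — [owadigeh]
  C h-Deletion: [owadigeh] → [owadige]
  D Final Vowel Raising: [owadige] → [owadigi]
  E Glottal Epenthesis: [owadigi] → [howadigi]
/yitufur/:
  A Voicing Between Vowels: [yitufur] → [yidufur]
  B t-Assibilation: no change — [yidufur]
  C h-Deletion: no change — [yidufur]
  D Final Vowel Raising: no change — [yidufur]
  E Glottal Epenthesis: no change — [yidufur]
/yadaraf/:
  A Voicing Between Vowels: no change — [yadaraf]
  B t-Assibilation: no change — [yadaraf]
  C h-Deletion: no change — [yadaraf]
  D Final Vowel Raising: no change — [yadaraf]
  E Glottal Epenthesis: no change — [yadaraf]

[howadigi], [yidufur], [yadaraf]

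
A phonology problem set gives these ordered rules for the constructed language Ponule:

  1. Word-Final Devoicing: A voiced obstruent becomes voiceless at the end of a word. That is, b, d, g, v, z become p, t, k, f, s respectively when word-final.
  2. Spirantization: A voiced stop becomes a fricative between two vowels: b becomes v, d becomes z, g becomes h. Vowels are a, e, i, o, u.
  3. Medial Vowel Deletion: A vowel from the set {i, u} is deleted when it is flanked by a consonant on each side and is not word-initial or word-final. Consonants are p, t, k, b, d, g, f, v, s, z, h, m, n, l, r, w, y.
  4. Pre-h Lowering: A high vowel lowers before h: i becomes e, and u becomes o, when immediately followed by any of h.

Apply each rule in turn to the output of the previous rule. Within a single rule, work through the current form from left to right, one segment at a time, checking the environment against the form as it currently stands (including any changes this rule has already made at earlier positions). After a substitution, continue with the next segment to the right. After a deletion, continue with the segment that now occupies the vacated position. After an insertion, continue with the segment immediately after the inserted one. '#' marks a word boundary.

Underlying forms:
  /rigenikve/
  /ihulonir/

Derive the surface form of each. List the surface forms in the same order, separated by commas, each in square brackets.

[rhenkve], [ehlonr]

/rigenikve/:
  1 Word-Final Devoicing: no change — [rigenikve]
  2 Spirantization: [rigenikve] → [rihenikve]
  3 Medial Vowel Deletion: [rihenikve] → [rhenkve]
  4 Pre-h Lowering: no change — [rhenkve]
/ihulonir/:
  1 Word-Final Devoicing: no change — [ihulonir]
  2 Spirantization: no change — [ihulonir]
  3 Medial Vowel Deletion: [ihulonir] → [ihlonr]
  4 Pre-h Lowering: [ihlonr] → [ehlonr]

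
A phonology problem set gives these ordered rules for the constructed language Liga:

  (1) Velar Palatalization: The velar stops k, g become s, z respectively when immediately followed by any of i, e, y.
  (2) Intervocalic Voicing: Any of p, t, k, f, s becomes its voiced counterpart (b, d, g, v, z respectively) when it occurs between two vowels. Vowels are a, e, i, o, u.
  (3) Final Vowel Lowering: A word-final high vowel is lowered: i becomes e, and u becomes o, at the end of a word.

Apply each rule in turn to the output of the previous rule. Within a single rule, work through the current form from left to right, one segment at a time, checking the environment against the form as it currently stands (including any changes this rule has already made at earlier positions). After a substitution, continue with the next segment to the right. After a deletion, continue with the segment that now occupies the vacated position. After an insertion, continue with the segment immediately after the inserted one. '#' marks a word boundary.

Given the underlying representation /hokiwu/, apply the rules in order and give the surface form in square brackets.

[hoziwo]

(1) Velar Palatalization: [hokiwu] → [hosiwu]
(2) Intervocalic Voicing: [hosiwu] → [hoziwu]
(3) Final Vowel Lowering: [hoziwu] → [hoziwo]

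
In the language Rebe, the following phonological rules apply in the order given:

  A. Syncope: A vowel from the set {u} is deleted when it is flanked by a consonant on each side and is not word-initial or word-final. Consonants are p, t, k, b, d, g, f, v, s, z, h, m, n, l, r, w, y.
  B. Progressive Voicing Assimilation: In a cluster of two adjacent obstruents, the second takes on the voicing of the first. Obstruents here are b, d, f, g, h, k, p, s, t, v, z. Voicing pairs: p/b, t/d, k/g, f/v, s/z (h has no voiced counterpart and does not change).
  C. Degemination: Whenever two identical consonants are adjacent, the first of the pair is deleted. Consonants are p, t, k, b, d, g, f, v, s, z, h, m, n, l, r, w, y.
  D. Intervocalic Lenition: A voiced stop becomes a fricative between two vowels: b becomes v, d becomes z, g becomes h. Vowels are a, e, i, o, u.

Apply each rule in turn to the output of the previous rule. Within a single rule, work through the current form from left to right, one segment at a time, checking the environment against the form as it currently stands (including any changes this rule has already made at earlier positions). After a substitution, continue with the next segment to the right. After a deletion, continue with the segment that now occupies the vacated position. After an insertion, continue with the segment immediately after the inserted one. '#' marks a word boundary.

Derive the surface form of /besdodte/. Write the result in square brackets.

A Syncope: no change — [besdodte]
B Progressive Voicing Assimilation: [besdodte] → [bestodde]
C Degemination: [bestodde] → [bestode]
D Intervocalic Lenition: [bestode] → [bestoze]

[bestoze]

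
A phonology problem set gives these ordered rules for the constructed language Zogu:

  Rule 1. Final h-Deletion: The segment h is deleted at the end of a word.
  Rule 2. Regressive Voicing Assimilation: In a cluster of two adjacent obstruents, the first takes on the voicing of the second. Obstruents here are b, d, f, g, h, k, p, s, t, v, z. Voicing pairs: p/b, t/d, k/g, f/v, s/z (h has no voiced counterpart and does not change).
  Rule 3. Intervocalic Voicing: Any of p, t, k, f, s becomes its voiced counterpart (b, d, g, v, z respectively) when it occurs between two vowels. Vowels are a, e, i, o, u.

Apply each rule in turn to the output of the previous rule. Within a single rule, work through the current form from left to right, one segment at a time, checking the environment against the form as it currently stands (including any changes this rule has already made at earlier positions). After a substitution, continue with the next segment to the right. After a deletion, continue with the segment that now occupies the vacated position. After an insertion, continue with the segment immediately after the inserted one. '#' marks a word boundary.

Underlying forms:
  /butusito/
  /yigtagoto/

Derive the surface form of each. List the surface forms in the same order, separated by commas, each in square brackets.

/butusito/:
  Rule 1 Final h-Deletion: no change — [butusito]
  Rule 2 Regressive Voicing Assimilation: no change — [butusito]
  Rule 3 Intervocalic Voicing: [butusito] → [buduzido]
/yigtagoto/:
  Rule 1 Final h-Deletion: no change — [yigtagoto]
  Rule 2 Regressive Voicing Assimilation: [yigtagoto] → [yiktagoto]
  Rule 3 Intervocalic Voicing: [yiktagoto] → [yiktagodo]

[buduzido], [yiktagodo]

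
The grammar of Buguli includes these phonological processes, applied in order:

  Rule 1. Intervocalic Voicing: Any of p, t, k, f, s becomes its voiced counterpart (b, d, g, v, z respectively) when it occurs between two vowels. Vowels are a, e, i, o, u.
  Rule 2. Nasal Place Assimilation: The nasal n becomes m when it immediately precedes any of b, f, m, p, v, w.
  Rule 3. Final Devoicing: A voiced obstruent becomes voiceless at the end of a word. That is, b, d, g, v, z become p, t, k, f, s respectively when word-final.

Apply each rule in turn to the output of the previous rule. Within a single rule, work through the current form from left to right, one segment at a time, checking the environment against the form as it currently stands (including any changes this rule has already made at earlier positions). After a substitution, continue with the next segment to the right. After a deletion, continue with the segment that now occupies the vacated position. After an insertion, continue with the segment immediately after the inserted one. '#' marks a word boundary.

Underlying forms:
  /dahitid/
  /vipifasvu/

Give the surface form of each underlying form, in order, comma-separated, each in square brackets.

/dahitid/:
  Rule 1 Intervocalic Voicing: [dahitid] → [dahidid]
  Rule 2 Nasal Place Assimilation: no change — [dahidid]
  Rule 3 Final Devoicing: [dahidid] → [dahidit]
/vipifasvu/:
  Rule 1 Intervocalic Voicing: [vipifasvu] → [vibivasvu]
  Rule 2 Nasal Place Assimilation: no change — [vibivasvu]
  Rule 3 Final Devoicing: no change — [vibivasvu]

[dahidit], [vibivasvu]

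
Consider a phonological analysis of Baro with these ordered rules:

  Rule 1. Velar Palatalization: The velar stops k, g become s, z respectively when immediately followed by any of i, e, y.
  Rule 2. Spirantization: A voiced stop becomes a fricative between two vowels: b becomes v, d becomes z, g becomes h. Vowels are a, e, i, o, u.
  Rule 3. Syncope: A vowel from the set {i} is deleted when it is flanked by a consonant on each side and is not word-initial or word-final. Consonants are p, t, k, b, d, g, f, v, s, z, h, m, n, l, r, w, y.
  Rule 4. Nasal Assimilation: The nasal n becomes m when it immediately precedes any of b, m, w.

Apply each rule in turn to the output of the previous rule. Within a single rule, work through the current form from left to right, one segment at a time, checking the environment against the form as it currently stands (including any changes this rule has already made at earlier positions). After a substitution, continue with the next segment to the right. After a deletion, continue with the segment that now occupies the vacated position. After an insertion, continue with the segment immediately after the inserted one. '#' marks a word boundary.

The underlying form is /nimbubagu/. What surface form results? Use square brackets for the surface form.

[mmbuvahu]

Rule 1 Velar Palatalization: no change — [nimbubagu]
Rule 2 Spirantization: [nimbubagu] → [nimbuvahu]
Rule 3 Syncope: [nimbuvahu] → [nmbuvahu]
Rule 4 Nasal Assimilation: [nmbuvahu] → [mmbuvahu]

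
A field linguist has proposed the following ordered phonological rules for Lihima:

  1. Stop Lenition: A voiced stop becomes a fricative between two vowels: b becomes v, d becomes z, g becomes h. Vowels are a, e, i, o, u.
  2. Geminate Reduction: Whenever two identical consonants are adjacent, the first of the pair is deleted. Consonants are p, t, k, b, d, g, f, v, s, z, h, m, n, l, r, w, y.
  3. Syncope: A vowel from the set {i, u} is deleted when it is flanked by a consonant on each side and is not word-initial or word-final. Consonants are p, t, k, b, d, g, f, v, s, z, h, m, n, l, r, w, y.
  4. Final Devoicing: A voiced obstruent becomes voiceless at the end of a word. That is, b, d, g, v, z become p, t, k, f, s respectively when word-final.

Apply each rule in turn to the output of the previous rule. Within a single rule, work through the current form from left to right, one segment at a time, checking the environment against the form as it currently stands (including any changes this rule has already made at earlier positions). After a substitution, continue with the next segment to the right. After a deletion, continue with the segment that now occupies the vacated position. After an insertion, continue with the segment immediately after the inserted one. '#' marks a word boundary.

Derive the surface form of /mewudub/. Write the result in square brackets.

[mewzp]

1 Stop Lenition: [mewudub] → [mewuzub]
2 Geminate Reduction: no change — [mewuzub]
3 Syncope: [mewuzub] → [mewzb]
4 Final Devoicing: [mewzb] → [mewzp]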